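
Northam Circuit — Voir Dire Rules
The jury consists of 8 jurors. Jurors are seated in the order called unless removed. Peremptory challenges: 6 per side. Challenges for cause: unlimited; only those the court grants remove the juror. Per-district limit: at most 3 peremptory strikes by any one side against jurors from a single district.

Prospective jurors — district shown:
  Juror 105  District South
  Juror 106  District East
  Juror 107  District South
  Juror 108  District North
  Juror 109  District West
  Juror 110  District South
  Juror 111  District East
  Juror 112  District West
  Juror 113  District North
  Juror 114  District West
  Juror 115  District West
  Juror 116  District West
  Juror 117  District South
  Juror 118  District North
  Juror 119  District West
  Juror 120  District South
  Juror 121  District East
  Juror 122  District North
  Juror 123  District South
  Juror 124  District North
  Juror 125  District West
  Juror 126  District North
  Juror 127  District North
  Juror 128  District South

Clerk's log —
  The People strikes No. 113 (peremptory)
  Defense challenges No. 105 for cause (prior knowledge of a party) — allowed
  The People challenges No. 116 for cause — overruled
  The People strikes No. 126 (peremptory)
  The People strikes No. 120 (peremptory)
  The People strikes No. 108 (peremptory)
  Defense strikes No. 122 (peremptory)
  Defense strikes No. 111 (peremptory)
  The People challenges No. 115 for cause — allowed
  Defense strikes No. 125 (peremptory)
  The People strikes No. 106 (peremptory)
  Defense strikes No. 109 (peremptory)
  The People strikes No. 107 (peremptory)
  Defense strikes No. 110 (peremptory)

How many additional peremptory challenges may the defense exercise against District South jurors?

1

Defense peremptories so far: #122, #111, #125, #109, #110 — 5 of 6 used, 1 left overall.
Against District South: #110 — 1 used; per-district cap 3 leaves 2.
Binding limit: min(1, 2) = 1.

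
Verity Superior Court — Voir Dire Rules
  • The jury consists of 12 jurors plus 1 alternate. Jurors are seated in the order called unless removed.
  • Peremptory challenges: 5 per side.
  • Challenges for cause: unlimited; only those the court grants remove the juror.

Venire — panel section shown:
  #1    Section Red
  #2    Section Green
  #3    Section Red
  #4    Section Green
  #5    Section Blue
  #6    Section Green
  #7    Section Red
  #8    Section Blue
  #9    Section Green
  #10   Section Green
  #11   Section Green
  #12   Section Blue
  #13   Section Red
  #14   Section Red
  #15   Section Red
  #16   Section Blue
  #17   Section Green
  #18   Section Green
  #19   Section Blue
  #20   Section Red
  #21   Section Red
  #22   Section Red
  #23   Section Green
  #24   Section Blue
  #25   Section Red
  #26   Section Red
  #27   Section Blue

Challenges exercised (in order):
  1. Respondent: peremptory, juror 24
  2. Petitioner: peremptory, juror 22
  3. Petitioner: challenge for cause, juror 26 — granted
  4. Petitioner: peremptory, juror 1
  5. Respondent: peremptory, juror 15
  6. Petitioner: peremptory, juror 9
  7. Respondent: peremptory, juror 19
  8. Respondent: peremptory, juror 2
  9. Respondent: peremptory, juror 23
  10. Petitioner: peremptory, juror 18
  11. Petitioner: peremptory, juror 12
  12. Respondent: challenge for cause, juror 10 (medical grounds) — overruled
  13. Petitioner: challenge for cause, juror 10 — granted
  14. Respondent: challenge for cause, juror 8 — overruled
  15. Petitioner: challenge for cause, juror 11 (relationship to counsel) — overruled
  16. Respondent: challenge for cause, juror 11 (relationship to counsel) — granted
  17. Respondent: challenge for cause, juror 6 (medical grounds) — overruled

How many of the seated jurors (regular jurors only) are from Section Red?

6

Removed: #1, #2, #9, #10, #11, #12, #15, #18, #19, #22, #23, #24, #26.
Seated jurors 1–12: #3, #4, #5, #6, #7, #8, #13, #14, #16, #17, #20, #21 (alternates #25 not counted).
Of those, in Section Red: #3, #7, #13, #14, #20, #21 → 6.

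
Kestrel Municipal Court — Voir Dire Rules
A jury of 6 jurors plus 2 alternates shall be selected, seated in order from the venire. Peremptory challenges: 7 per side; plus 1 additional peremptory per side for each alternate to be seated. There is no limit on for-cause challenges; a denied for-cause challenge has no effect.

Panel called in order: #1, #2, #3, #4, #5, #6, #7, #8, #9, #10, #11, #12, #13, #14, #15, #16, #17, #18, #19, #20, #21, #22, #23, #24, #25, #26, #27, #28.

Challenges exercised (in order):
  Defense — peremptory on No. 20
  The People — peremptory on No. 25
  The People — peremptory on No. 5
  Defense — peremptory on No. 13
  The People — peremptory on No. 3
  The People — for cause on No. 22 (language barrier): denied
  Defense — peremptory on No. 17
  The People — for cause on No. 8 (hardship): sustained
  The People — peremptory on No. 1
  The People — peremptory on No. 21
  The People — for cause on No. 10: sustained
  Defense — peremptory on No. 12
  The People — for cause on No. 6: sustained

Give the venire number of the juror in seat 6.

14

Removed: #1, #3, #5, #6, #8, #10, #12, #13, #17, #20, #21, #25. (#22 stays — for-cause denied.)
Seating in order: seats 1–6 → #2, #4, #7, #9, #11, #14; alternates → #15, #16.
So seat 6 is #14.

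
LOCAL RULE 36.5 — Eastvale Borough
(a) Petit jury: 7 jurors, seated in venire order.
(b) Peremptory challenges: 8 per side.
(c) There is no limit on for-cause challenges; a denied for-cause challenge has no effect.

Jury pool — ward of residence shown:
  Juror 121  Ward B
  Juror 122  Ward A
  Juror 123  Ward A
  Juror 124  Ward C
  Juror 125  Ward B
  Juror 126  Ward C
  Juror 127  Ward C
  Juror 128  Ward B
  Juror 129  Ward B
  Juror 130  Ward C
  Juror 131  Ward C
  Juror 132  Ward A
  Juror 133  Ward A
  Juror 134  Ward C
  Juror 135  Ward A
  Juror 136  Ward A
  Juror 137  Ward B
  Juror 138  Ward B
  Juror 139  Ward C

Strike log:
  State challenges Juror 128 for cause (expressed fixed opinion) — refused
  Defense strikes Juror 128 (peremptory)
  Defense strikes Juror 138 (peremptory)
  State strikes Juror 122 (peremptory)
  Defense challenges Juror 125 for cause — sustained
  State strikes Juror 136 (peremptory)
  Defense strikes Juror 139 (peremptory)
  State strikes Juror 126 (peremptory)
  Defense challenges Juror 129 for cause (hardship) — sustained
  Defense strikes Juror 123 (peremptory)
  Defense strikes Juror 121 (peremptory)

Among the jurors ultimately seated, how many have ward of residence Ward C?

5

Removed: #121, #122, #123, #125, #126, #128, #129, #136, #138, #139.
Seated jurors 1–7: #124, #127, #130, #131, #132, #133, #134.
Of those, in Ward C: #124, #127, #130, #131, #134 → 5.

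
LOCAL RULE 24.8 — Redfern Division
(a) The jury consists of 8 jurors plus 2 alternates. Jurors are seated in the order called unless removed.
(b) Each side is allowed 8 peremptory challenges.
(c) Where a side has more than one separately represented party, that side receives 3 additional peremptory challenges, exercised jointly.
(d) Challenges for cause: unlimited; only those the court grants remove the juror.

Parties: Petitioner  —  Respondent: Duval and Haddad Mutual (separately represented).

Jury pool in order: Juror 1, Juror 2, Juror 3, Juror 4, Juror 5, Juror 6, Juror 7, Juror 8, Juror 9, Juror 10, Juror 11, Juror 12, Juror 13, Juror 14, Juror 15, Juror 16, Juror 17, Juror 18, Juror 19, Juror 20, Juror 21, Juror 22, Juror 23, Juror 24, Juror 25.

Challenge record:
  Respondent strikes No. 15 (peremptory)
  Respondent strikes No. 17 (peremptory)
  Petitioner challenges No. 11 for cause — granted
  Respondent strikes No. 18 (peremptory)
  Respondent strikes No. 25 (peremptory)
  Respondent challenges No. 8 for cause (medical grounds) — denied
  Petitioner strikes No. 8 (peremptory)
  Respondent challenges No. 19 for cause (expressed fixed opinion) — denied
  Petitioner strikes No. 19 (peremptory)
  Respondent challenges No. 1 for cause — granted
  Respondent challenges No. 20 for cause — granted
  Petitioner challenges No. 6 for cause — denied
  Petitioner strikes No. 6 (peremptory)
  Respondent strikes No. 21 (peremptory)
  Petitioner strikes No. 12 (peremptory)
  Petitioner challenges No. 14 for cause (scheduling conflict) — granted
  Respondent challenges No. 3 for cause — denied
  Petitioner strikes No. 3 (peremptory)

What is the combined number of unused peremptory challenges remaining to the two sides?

9

Petitioner allotment: 8. Respondent allotment: 8 base + 3 multi-party = 11.
Petitioner peremptories used: #8, #19, #6, #12, #3 — 5 (for-cause on #11, #6, #14 don't count).
Respondent peremptories used: #15, #17, #18, #25, #21 — 5 (for-cause on #8, #19, #1, #20, #3 don't count).
Remaining: (8 − 5) + (11 − 5) = 9.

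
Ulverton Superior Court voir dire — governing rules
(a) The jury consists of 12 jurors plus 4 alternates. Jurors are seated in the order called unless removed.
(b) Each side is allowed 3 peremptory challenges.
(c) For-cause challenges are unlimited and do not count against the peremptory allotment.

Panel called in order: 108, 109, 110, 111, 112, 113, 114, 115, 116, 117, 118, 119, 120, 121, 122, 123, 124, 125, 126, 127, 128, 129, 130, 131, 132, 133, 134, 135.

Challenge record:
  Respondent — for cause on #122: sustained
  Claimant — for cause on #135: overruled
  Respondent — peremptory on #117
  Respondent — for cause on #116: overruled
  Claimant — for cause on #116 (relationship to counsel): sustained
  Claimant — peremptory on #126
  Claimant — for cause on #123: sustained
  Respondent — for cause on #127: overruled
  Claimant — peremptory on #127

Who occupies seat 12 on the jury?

121

Removed: #116, #117, #122, #123, #126, #127. (#135 stays — for-cause denied.)
Filling seats in venire order through position 12: #108, #109, #110, #111, #112, #113, #114, #115, #118, #119, #120, #121.
So seat 12 is #121.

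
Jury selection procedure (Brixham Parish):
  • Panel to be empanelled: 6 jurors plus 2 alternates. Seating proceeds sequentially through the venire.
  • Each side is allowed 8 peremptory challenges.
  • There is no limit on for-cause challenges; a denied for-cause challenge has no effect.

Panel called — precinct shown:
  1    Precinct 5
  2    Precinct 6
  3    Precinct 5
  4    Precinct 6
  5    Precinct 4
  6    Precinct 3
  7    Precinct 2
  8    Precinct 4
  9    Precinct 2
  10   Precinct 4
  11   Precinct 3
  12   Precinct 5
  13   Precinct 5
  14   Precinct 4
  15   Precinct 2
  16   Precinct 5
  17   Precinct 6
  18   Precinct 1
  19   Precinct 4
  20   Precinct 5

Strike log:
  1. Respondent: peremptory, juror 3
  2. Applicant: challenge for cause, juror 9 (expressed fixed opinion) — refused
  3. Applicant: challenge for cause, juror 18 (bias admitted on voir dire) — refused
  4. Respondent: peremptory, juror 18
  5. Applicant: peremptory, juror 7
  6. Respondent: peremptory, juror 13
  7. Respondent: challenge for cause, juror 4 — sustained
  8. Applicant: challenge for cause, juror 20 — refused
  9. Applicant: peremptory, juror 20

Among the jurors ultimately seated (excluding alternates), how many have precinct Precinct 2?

Removed: #3, #4, #7, #13, #18, #20.
Seated jurors 1–6: #1, #2, #5, #6, #8, #9 (alternates #10, #11 not counted).
Of those, in Precinct 2: #9 → 1.

1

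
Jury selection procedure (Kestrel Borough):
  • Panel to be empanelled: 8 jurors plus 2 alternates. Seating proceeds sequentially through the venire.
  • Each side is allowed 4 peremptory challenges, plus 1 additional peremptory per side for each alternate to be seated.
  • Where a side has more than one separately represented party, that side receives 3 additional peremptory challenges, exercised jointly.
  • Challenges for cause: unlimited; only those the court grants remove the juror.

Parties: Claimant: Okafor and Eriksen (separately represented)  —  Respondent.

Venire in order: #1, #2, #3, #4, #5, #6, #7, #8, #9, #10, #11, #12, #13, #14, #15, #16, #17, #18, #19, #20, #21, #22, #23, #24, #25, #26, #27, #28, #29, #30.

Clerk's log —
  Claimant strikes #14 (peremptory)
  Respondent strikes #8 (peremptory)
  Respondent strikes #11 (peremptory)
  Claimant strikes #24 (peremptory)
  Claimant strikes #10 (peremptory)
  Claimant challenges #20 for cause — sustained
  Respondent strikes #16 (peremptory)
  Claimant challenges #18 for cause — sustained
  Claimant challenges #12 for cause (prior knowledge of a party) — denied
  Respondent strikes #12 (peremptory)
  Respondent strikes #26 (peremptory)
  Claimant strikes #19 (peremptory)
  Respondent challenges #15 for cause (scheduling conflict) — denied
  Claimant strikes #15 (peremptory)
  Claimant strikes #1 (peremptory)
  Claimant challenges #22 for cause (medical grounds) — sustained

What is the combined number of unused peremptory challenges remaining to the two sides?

4

Claimant allotment: 4 base + 1 × 2 alternates + 3 multi-party = 9. Respondent allotment: 4 base + 1 × 2 alternates = 6.
Claimant peremptories used: #14, #24, #10, #19, #15, #1 — 6 (for-cause on #20, #18, #12, #22 don't count).
Respondent peremptories used: #8, #11, #16, #12, #26 — 5 (the for-cause on #15 doesn't count).
Remaining: (9 − 6) + (6 − 5) = 4.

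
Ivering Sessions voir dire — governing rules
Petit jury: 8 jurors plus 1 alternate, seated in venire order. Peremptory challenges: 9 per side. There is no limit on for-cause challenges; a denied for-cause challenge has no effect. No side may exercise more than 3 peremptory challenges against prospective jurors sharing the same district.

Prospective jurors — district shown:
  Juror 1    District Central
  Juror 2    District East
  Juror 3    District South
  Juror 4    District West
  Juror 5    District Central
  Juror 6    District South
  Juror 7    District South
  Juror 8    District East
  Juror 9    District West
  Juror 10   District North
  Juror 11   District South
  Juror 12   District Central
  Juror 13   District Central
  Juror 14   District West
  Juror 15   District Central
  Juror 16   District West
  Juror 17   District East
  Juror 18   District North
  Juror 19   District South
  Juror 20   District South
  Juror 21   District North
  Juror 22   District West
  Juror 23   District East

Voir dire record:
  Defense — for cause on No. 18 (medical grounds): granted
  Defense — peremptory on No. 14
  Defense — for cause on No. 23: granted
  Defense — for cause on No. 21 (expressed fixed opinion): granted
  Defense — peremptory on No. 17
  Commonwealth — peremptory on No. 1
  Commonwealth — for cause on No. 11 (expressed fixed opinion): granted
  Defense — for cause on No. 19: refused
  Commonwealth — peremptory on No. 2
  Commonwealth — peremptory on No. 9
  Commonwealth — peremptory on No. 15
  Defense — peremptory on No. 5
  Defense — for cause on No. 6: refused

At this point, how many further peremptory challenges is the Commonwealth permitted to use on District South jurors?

3

Commonwealth peremptories so far: #1, #2, #9, #15 — 4 of 9 used, 5 left overall.
Against District South: none yet — per-district cap 3 leaves 3.
Binding limit: min(5, 3) = 3.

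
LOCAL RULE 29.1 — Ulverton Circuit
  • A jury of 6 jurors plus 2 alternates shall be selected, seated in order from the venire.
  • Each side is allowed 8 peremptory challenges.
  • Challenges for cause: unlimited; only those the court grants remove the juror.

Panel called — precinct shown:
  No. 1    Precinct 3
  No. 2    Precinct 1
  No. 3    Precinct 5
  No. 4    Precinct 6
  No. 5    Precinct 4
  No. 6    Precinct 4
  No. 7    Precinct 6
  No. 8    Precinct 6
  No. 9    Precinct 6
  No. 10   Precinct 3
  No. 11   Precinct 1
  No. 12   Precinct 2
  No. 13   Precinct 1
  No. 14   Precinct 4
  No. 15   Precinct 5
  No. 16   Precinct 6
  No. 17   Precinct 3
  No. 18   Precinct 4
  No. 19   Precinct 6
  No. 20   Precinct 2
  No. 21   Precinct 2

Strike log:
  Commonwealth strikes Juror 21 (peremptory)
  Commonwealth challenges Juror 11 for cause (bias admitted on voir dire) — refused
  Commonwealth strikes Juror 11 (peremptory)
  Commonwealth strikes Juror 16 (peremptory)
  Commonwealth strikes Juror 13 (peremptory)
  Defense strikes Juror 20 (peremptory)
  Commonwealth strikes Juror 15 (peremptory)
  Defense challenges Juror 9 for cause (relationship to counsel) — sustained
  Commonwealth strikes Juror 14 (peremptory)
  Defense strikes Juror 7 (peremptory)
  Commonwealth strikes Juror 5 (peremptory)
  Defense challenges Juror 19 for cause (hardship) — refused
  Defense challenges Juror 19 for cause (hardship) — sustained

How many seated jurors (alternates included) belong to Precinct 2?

1

Removed: #5, #7, #9, #11, #13, #14, #15, #16, #19, #20, #21.
Seated (8 incl. alternates): #1, #2, #3, #4, #6, #8, #10, #12.
Of those, in Precinct 2: #12 → 1.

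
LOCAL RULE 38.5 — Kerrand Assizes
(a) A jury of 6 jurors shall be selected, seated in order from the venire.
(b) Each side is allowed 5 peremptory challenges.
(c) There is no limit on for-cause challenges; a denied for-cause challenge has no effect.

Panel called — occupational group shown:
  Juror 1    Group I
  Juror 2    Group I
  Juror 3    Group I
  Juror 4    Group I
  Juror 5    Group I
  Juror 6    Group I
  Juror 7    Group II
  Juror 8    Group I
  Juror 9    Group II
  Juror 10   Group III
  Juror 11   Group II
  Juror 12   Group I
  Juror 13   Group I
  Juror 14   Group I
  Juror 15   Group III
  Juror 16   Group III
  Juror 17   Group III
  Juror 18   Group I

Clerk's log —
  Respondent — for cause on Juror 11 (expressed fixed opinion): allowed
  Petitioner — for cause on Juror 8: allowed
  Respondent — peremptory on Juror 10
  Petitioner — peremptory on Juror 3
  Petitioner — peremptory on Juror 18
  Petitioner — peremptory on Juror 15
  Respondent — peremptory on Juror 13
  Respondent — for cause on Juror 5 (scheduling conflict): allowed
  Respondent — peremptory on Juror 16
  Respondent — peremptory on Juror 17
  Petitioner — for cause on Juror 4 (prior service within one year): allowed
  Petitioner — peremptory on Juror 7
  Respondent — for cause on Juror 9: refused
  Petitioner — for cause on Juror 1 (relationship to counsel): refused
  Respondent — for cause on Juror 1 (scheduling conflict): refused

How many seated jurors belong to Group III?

Removed: #3, #4, #5, #7, #8, #10, #11, #13, #15, #16, #17, #18.
Seated jurors 1–6: #1, #2, #6, #9, #12, #14.
None of those are in Group III → 0.

0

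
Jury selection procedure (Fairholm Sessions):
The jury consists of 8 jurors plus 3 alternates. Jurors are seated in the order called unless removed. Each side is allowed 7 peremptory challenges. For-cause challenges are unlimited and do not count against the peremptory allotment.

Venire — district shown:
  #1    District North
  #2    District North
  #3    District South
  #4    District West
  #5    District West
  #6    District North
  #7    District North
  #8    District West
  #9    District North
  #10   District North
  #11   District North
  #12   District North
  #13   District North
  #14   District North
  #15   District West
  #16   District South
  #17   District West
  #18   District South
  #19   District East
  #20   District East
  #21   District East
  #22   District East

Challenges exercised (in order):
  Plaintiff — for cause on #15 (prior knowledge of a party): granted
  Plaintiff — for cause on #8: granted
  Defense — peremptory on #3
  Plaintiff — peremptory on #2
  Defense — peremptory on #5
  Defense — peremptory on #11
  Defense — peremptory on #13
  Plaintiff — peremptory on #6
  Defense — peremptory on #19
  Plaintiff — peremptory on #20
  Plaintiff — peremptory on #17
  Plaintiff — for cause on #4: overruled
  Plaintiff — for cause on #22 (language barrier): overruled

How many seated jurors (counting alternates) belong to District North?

Removed: #2, #3, #5, #6, #8, #11, #13, #15, #17, #19, #20.
Seated (11 incl. alternates): #1, #4, #7, #9, #10, #12, #14, #16, #18, #21, #22.
Of those, in District North: #1, #7, #9, #10, #12, #14 → 6.

6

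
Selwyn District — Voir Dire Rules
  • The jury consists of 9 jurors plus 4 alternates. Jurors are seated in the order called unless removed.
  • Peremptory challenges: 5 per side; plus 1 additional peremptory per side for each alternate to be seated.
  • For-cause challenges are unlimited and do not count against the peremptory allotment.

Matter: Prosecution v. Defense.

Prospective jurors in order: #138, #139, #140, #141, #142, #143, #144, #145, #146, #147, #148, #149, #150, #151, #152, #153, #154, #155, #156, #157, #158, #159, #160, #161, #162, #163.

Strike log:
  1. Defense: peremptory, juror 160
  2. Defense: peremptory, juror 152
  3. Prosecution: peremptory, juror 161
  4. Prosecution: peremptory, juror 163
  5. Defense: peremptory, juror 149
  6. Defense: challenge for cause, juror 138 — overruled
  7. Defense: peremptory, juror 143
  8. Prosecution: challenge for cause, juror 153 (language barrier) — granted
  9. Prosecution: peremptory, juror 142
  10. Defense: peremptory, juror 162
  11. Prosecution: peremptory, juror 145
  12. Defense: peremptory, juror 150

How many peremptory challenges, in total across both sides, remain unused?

8

Prosecution allotment: 5 base + 1 × 4 alternates = 9. Defense allotment: 5 base + 1 × 4 alternates = 9.
Prosecution peremptories used: #161, #163, #142, #145 — 4 (the for-cause on #153 doesn't count).
Defense peremptories used: #160, #152, #149, #143, #162, #150 — 6 (the for-cause on #138 doesn't count).
Remaining: (9 − 4) + (9 − 6) = 8.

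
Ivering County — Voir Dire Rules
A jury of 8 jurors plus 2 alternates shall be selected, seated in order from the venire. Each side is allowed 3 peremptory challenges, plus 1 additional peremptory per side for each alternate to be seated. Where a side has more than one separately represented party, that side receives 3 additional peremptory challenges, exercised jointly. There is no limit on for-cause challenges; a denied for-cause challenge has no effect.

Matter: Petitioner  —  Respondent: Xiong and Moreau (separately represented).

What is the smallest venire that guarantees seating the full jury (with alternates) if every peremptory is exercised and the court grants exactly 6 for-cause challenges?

Seats to fill: 8 + 2 alternates = 10.
Peremptories — Petitioner: 3 + 1×2 = 5; Respondent: 3 + 1×2 + 3 = 8; total 13.
For-cause removals: 6.
Minimum venire: 10 + 13 + 6 = 29.

29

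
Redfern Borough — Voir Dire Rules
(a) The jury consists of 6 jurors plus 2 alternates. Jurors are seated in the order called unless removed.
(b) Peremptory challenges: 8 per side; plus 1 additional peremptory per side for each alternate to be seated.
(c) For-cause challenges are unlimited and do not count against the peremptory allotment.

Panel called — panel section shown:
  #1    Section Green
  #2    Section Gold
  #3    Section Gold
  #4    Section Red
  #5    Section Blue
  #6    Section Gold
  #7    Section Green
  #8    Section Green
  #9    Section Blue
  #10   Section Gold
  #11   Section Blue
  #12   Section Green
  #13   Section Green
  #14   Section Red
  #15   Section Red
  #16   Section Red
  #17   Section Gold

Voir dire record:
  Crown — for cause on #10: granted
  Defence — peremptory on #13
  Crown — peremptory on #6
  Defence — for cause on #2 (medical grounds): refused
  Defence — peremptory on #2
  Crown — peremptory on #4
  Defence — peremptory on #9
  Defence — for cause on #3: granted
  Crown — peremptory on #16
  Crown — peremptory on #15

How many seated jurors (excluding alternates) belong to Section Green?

4

Removed: #2, #3, #4, #6, #9, #10, #13, #15, #16.
Seated jurors 1–6: #1, #5, #7, #8, #11, #12 (alternates #14, #17 not counted).
Of those, in Section Green: #1, #7, #8, #12 → 4.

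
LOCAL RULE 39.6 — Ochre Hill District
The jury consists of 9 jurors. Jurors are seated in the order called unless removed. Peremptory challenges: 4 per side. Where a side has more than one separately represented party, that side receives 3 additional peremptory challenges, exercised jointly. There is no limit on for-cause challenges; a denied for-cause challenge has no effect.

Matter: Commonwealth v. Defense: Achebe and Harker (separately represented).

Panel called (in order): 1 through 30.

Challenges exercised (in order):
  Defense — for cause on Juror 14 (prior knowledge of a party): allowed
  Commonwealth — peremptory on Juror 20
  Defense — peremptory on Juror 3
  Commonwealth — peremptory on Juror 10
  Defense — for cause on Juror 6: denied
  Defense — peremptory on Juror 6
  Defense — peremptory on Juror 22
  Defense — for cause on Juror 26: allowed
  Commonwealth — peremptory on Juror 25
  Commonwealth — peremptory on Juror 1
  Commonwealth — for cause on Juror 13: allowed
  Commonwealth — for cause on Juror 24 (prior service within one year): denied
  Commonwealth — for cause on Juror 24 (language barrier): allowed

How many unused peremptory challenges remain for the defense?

Defense allotment: 4 base + 3 multi-party = 7.
Defense peremptories used: #3, #6, #22 — 3 (for-cause on #14, #6, #26 don't count).
Remaining: 7 − 3 = 4.

4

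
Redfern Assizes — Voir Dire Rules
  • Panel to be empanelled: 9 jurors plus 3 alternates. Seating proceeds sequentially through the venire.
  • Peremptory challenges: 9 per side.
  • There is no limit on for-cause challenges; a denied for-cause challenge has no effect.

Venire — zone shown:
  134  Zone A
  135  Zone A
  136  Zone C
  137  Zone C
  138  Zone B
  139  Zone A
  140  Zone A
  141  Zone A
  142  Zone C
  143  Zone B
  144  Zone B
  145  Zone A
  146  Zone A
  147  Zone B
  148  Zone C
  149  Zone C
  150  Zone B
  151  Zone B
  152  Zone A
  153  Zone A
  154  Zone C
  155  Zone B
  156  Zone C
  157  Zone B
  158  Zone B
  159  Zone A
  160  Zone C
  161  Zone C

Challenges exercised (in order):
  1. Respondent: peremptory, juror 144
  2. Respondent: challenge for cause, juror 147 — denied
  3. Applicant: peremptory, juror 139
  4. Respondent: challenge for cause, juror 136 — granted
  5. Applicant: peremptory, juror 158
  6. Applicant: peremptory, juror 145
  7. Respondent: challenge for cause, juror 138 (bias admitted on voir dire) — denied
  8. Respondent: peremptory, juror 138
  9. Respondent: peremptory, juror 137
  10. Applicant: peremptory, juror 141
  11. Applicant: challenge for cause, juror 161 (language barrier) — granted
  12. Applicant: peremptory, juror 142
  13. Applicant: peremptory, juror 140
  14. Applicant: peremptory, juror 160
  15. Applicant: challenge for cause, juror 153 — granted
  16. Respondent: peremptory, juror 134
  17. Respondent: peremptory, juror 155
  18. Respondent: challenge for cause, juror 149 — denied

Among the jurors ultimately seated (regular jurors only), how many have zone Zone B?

Removed: #134, #136, #137, #138, #139, #140, #141, #142, #144, #145, #153, #155, #158, #160, #161.
Seated jurors 1–9: #135, #143, #146, #147, #148, #149, #150, #151, #152 (alternates #154, #156, #157 not counted).
Of those, in Zone B: #143, #147, #150, #151 → 4.

4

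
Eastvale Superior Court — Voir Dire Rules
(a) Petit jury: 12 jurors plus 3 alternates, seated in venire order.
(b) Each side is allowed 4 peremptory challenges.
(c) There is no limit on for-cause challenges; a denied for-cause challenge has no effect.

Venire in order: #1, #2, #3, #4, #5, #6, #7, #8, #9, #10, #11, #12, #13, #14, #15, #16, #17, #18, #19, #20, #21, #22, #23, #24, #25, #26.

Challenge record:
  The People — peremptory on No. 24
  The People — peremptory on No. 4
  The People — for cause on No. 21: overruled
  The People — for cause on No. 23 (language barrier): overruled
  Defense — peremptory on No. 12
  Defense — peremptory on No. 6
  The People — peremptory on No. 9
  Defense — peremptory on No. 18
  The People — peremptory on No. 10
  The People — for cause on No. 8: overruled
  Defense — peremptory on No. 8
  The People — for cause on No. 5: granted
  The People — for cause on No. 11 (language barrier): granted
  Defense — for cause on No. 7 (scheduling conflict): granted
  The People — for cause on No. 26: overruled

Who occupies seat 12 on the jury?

22

Removed: #4, #5, #6, #7, #8, #9, #10, #11, #12, #18, #24. (#21, #23, #26 stay — for-cause denied.)
Seating in order: seats 1–12 → #1, #2, #3, #13, #14, #15, #16, #17, #19, #20, #21, #22; alternates → #23, #25, #26.
So seat 12 is #22.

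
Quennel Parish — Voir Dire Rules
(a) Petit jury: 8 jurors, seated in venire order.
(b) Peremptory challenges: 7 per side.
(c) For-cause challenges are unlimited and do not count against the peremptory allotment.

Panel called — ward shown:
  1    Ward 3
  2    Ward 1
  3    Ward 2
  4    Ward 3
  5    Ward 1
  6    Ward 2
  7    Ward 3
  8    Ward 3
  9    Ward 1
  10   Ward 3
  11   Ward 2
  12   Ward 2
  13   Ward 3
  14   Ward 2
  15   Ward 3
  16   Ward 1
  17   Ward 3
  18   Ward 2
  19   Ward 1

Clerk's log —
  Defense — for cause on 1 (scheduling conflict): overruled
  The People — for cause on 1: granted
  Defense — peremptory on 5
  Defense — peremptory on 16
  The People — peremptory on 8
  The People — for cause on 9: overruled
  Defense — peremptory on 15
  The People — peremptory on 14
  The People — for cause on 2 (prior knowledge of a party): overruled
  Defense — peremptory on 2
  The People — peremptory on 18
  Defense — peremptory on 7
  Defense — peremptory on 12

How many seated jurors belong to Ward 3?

4

Removed: #1, #2, #5, #7, #8, #12, #14, #15, #16, #18.
Seated jurors 1–8: #3, #4, #6, #9, #10, #11, #13, #17.
Of those, in Ward 3: #4, #10, #13, #17 → 4.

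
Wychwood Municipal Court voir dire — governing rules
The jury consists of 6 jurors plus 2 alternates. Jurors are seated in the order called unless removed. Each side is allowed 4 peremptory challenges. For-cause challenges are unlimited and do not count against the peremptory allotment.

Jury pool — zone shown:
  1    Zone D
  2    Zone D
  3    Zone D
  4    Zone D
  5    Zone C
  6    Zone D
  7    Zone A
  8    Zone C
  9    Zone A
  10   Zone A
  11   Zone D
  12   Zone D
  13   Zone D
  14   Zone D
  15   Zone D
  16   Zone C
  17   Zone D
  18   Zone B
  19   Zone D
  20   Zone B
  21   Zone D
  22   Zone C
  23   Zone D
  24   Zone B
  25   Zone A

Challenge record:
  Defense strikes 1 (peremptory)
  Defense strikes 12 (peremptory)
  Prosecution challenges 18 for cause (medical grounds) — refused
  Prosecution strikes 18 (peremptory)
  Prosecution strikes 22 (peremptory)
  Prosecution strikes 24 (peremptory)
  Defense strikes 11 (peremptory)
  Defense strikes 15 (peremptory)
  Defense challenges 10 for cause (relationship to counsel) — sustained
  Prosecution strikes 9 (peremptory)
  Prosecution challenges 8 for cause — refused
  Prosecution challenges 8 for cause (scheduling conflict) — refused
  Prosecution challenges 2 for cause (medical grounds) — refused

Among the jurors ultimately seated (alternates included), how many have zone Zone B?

Removed: #1, #9, #10, #11, #12, #15, #18, #22, #24.
Seated (8 incl. alternates): #2, #3, #4, #5, #6, #7, #8, #13.
None of those are in Zone B → 0.

0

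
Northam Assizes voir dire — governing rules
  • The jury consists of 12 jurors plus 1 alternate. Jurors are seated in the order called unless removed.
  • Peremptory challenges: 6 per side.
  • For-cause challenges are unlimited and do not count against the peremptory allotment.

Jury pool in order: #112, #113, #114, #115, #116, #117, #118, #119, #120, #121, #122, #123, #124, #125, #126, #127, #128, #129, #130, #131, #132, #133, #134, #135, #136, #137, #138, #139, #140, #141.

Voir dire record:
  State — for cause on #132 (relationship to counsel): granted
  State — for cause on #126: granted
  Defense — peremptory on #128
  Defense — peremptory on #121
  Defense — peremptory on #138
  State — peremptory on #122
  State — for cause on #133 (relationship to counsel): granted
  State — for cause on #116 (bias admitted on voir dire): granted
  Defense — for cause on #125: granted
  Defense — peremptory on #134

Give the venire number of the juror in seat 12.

129

Removed: #116, #121, #122, #125, #126, #128, #132, #133, #134, #138.
Seating in order: seats 1–12 → #112, #113, #114, #115, #117, #118, #119, #120, #123, #124, #127, #129; alternates → #130.
So seat 12 is #129.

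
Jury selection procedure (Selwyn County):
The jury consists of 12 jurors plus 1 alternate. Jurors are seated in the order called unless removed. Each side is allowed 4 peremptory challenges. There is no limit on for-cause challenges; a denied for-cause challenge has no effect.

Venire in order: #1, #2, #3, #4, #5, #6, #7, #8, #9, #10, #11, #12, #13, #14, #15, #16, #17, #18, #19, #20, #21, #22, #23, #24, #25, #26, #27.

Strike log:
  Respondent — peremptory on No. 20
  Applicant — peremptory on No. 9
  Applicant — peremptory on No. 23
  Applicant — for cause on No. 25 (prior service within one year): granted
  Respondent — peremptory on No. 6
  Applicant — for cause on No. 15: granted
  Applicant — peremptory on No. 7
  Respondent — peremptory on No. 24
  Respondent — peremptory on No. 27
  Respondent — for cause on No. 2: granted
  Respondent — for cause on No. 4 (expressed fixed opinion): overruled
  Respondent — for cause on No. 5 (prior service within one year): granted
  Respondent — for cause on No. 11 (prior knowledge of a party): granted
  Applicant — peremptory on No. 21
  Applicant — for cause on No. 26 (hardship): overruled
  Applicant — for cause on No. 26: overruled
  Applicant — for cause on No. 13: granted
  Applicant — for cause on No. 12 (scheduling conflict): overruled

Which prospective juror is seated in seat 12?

22

Removed: #2, #5, #6, #7, #9, #11, #13, #15, #20, #21, #23, #24, #25, #27. (#4, #12, #26 stay — for-cause denied.)
Seating in order: seats 1–12 → #1, #3, #4, #8, #10, #12, #14, #16, #17, #18, #19, #22; alternates → #26.
So seat 12 is #22.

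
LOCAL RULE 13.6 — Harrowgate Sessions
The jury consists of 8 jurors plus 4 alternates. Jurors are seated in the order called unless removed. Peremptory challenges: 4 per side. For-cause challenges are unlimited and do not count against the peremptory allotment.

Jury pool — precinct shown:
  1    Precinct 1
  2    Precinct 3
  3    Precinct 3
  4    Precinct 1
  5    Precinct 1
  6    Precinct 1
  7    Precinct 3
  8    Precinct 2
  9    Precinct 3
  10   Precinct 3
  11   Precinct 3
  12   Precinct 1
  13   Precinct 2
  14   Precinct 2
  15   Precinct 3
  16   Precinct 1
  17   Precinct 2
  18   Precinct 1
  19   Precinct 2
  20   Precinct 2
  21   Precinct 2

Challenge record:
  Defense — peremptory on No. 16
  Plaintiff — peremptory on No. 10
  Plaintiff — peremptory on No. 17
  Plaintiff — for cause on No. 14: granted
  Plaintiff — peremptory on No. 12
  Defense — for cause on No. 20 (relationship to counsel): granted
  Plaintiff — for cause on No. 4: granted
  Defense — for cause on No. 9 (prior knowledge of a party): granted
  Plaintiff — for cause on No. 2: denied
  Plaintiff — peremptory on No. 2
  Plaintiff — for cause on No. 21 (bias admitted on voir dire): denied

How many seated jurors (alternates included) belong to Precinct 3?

4

Removed: #2, #4, #9, #10, #12, #14, #16, #17, #20.
Seated (12 incl. alternates): #1, #3, #5, #6, #7, #8, #11, #13, #15, #18, #19, #21.
Of those, in Precinct 3: #3, #7, #11, #15 → 4.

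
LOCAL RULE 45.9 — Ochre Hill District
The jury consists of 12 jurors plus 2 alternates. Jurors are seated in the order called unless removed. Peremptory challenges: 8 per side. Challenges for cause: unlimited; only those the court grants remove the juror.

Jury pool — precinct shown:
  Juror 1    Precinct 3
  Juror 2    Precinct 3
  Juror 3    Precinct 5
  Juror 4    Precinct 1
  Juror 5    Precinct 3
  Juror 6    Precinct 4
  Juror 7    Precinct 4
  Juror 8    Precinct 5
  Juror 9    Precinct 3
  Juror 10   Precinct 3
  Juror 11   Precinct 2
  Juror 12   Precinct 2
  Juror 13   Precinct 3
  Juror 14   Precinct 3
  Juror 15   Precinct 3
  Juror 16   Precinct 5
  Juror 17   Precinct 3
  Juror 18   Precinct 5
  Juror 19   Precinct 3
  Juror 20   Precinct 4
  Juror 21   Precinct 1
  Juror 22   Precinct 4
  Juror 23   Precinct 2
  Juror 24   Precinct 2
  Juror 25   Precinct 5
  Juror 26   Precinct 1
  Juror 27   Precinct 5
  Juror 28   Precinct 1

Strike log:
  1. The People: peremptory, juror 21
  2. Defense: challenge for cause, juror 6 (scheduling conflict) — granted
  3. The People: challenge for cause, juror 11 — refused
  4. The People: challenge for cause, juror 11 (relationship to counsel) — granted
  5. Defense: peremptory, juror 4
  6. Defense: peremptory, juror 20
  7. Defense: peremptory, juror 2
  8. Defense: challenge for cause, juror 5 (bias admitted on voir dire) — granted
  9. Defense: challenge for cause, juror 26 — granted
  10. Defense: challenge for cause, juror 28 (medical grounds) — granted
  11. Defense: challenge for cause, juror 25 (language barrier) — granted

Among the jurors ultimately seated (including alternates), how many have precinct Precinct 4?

Removed: #2, #4, #5, #6, #11, #20, #21, #25, #26, #28.
Seated (14 incl. alternates): #1, #3, #7, #8, #9, #10, #12, #13, #14, #15, #16, #17, #18, #19.
Of those, in Precinct 4: #7 → 1.

1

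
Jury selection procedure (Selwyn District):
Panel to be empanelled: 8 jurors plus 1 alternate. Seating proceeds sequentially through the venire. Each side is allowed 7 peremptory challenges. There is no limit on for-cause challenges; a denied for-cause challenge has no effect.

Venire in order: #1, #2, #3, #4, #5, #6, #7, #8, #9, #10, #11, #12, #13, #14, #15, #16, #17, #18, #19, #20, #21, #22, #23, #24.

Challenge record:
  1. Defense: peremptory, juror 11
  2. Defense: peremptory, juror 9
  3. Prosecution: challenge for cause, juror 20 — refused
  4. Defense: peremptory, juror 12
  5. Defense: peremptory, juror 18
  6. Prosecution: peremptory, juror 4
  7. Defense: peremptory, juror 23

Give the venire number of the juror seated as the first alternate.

Removed: #4, #9, #11, #12, #18, #23. (#20 stays — for-cause denied.)
Seating in order: seats 1–8 → #1, #2, #3, #5, #6, #7, #8, #10; alternates → #13.
So alternate 1 is #13.

13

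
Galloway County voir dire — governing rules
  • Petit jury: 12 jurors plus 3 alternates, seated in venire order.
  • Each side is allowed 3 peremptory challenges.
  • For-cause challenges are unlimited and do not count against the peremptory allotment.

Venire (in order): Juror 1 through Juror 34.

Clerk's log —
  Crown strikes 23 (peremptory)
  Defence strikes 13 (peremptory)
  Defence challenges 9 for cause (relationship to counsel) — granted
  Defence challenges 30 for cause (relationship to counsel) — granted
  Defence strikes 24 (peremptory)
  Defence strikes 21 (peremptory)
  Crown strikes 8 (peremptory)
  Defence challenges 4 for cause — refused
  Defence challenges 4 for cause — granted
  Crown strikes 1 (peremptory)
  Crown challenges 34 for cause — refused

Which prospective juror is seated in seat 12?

17

Removed: #1, #4, #8, #9, #13, #21, #23, #24, #30. (#34 stays — for-cause denied.)
Filling seats in venire order through position 12: #2, #3, #5, #6, #7, #10, #11, #12, #14, #15, #16, #17.
So seat 12 is #17.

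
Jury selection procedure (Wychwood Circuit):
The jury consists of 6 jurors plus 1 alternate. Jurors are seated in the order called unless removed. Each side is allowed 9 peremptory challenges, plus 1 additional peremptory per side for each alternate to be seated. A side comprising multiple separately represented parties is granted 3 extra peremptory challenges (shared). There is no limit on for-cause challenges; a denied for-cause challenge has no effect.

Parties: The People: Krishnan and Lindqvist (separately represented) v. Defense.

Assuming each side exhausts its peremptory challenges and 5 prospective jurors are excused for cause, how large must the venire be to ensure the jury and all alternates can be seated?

35

Seats to fill: 6 + 1 alternates = 7.
Peremptories — The People: 9 + 1×1 + 3 = 13; Defense: 9 + 1×1 = 10; total 23.
For-cause removals: 5.
Minimum venire: 7 + 23 + 5 = 35.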